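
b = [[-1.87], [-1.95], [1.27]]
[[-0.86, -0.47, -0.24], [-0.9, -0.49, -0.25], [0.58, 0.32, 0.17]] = b @[[0.46, 0.25, 0.13]]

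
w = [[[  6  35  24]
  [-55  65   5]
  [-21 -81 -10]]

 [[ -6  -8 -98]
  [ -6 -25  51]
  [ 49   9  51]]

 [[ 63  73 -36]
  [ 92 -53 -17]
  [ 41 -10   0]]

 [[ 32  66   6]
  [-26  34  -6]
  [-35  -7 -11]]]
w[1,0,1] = -8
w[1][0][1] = -8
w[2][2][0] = 41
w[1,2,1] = 9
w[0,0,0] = 6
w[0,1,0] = -55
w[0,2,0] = -21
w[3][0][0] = 32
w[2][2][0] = 41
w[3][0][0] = 32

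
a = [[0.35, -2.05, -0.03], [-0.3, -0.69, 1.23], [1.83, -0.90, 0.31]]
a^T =[[0.35, -0.3, 1.83], [-2.05, -0.69, -0.9], [-0.03, 1.23, 0.31]]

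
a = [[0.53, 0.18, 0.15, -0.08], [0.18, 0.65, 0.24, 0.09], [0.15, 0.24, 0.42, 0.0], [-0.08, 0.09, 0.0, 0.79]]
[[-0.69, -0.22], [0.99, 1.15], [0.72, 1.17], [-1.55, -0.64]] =a @ [[-2.82, -1.83], [2.09, 1.48], [1.53, 2.60], [-2.49, -1.17]]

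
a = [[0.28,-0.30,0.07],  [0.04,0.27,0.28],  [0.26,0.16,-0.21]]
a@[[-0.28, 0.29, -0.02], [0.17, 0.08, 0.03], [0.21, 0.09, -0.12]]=[[-0.11, 0.06, -0.02], [0.09, 0.06, -0.03], [-0.09, 0.07, 0.02]]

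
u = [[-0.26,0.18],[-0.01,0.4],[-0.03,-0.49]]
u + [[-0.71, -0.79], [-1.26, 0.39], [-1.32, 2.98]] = [[-0.97,-0.61], [-1.27,0.79], [-1.35,2.49]]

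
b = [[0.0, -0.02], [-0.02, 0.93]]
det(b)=-0.000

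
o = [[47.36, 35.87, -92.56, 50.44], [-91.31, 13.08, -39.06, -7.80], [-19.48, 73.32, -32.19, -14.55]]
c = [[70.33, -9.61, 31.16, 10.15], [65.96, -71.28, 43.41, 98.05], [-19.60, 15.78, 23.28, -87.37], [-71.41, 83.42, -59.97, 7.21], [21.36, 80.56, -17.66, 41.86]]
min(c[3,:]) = -71.41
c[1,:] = [65.96, -71.28, 43.41, 98.05]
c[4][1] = 80.56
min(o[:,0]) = -91.31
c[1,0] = 65.96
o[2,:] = [-19.48, 73.32, -32.19, -14.55]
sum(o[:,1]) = 122.26999999999998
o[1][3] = -7.8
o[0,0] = 47.36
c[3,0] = -71.41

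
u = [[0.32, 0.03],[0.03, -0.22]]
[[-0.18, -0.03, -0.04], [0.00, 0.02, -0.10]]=u@[[-0.55, -0.08, -0.17], [-0.08, -0.09, 0.45]]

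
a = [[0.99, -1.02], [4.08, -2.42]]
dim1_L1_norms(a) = [2.01, 6.5]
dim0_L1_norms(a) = [5.07, 3.44]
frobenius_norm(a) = 4.95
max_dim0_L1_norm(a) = 5.07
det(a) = 1.77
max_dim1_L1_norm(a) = 6.5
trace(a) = -1.43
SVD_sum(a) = [[1.17,-0.73], [4.03,-2.50]] + [[-0.18, -0.29], [0.05, 0.08]]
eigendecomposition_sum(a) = [[0.50+1.10j, (-0.51-0.33j)], [(2.04+1.3j), (-1.21+0.02j)]] + [[0.50-1.10j, (-0.51+0.33j)], [2.04-1.30j, (-1.21-0.02j)]]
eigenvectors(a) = [[0.37+0.25j, 0.37-0.25j], [(0.89+0j), 0.89-0.00j]]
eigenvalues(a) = [(-0.71+1.12j), (-0.71-1.12j)]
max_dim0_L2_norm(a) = 4.2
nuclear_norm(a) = 5.30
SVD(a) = [[-0.28, -0.96], [-0.96, 0.28]] @ diag([4.939178822695246, 0.3575088214838969]) @ [[-0.85,0.53], [0.53,0.85]]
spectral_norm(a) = 4.94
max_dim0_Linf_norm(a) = 4.08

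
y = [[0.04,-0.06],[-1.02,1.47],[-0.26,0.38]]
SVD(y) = [[-0.04, -0.41], [0.97, -0.24], [0.25, 0.88]] @ diag([1.8489158277646007, 0.0032034109227921433]) @ [[-0.57, 0.82],[0.82, 0.57]]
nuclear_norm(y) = 1.85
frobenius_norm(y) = 1.85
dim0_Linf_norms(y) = [1.02, 1.47]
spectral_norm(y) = 1.85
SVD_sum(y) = [[0.04, -0.06], [-1.02, 1.47], [-0.26, 0.38]] + [[-0.00,-0.00], [-0.0,-0.00], [0.00,0.00]]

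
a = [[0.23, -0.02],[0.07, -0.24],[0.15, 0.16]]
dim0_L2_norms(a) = [0.28, 0.29]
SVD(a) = [[0.32, 0.75], [-0.61, 0.63], [0.73, 0.19]] @ diag([0.2915979540703819, 0.2808391589183521]) @ [[0.48, 0.88], [0.88, -0.48]]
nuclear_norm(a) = 0.57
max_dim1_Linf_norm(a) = 0.24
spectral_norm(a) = 0.29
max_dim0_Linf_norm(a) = 0.24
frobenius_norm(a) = 0.40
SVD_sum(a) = [[0.04, 0.08], [-0.09, -0.15], [0.10, 0.19]] + [[0.19, -0.10], [0.16, -0.09], [0.05, -0.03]]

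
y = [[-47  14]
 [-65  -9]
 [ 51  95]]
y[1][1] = -9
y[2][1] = 95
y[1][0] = -65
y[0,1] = 14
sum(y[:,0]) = -61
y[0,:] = [-47, 14]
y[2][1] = 95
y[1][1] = -9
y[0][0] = -47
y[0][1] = 14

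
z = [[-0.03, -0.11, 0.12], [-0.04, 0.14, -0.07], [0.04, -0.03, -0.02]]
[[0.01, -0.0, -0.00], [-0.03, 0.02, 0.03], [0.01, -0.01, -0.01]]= z @ [[0.34, -0.04, -0.12], [0.01, 0.18, 0.24], [0.2, 0.14, 0.15]]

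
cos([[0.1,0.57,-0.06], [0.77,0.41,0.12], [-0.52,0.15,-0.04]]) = [[0.77, -0.13, -0.03], [-0.15, 0.71, 0.0], [-0.04, 0.11, 0.97]]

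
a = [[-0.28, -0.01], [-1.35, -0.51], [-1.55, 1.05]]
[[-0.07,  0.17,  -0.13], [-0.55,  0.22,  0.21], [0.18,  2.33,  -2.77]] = a@[[0.22,-0.64,0.54], [0.5,1.27,-1.84]]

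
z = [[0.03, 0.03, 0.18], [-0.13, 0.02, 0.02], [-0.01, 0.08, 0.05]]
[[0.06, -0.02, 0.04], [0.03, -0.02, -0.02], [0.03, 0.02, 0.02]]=z@[[-0.16,0.17,0.18],[0.13,0.33,0.18],[0.32,-0.19,0.15]]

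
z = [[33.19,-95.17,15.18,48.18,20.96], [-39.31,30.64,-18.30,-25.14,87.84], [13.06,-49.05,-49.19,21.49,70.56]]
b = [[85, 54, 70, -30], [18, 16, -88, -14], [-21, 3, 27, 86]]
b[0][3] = -30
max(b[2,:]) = 86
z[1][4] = 87.84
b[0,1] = 54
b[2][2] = 27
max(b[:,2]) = 70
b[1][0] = 18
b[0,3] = -30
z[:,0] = [33.19, -39.31, 13.06]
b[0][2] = 70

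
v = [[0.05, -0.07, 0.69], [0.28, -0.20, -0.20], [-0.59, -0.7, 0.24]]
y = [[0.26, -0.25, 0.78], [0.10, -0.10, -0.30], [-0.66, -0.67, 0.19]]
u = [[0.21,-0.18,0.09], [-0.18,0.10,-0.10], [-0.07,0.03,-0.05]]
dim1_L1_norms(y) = [1.29, 0.5, 1.52]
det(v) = -0.23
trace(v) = 0.09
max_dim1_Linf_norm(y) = 0.78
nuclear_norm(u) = 0.43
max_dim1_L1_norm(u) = 0.48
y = v + u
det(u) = 0.00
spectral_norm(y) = 1.01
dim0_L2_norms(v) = [0.65, 0.73, 0.76]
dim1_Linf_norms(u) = [0.21, 0.18, 0.07]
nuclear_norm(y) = 2.09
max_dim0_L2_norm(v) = 0.76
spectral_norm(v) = 0.99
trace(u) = 0.26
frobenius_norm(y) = 1.33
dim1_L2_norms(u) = [0.29, 0.23, 0.09]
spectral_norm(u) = 0.38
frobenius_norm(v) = 1.24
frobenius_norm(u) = 0.38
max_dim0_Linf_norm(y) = 0.78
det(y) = -0.21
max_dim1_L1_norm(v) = 1.53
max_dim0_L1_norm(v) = 1.13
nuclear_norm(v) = 2.00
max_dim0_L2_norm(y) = 0.86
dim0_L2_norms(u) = [0.29, 0.21, 0.14]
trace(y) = 0.35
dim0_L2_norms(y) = [0.72, 0.72, 0.86]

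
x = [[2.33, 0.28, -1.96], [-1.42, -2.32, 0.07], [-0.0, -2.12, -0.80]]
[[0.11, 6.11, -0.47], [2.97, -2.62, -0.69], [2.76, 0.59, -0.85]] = x @ [[-0.48, 1.23, 0.06], [-1.01, 0.33, 0.27], [-0.77, -1.61, 0.35]]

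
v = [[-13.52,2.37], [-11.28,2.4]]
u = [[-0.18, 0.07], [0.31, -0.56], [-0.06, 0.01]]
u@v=[[1.64, -0.26], [2.13, -0.61], [0.7, -0.12]]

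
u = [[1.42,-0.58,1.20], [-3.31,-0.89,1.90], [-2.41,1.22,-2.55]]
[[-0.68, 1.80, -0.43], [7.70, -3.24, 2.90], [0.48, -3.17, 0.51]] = u @ [[-1.58, 1.1, -0.64],[-0.32, 0.79, 0.7],[1.15, 0.58, 0.74]]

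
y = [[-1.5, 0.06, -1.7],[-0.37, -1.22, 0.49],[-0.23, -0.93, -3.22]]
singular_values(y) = [3.84, 1.38, 1.27]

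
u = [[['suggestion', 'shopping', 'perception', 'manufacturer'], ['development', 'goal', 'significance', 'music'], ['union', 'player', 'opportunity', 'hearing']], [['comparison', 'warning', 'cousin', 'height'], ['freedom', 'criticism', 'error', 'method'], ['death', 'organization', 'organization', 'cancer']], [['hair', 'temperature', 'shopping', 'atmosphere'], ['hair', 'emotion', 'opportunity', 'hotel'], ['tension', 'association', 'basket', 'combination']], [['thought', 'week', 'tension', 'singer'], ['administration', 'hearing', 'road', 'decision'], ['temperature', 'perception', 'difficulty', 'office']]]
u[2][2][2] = 'basket'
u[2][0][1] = 'temperature'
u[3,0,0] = 'thought'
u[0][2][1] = 'player'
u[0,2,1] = 'player'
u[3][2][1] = 'perception'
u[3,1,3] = 'decision'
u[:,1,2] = ['significance', 'error', 'opportunity', 'road']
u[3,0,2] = 'tension'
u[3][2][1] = 'perception'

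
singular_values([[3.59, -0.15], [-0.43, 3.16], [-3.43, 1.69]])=[5.35, 3.02]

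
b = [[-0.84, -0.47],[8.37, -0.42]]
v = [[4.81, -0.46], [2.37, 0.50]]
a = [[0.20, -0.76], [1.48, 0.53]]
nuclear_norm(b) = 8.93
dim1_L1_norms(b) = [1.31, 8.79]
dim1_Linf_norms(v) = [4.81, 2.37]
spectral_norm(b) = 8.42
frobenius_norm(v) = 5.41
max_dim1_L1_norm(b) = 8.79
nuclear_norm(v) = 6.02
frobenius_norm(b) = 8.44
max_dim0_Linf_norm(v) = 4.81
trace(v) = 5.31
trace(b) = -1.26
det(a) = 1.23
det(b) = 4.29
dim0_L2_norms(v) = [5.36, 0.68]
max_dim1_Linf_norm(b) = 8.37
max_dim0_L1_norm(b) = 9.21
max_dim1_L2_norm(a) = 1.57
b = a @ v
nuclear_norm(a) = 2.36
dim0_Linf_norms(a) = [1.48, 0.76]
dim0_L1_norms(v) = [7.18, 0.96]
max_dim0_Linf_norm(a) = 1.48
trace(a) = 0.73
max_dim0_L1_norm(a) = 1.68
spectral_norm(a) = 1.57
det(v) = 3.50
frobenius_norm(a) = 1.76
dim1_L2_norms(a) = [0.79, 1.57]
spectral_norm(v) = 5.37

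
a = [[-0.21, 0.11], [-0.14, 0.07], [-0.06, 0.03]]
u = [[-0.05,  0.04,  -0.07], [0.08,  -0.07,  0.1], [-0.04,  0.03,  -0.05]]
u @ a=[[0.01, -0.0], [-0.01, 0.01], [0.01, -0.0]]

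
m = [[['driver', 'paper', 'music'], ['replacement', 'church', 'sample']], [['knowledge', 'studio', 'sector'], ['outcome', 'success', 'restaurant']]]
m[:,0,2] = ['music', 'sector']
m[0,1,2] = 'sample'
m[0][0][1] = 'paper'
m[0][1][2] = 'sample'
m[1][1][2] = 'restaurant'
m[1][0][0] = 'knowledge'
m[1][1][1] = 'success'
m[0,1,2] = 'sample'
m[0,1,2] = 'sample'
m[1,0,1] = 'studio'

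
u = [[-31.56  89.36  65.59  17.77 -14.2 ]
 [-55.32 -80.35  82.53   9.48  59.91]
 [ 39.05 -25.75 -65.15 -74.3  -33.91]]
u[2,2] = -65.15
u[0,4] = -14.2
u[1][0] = -55.32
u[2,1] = -25.75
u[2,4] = -33.91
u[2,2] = -65.15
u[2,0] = 39.05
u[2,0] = 39.05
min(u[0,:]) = -31.56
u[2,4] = -33.91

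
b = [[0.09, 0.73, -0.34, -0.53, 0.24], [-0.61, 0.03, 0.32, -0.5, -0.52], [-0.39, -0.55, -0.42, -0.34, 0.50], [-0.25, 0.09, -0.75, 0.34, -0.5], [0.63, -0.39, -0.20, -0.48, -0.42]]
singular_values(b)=[1.0, 1.0, 1.0, 1.0, 0.99]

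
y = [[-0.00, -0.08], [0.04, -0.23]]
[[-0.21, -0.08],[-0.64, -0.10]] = y @ [[-0.7, 3.09],  [2.66, 0.96]]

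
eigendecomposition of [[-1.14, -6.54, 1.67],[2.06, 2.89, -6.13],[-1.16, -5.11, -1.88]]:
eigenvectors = [[-0.86+0.00j, (-0.86-0j), (0.4+0j)], [0.43+0.05j, 0.43-0.05j, (0.47+0j)], [(-0.27-0.03j), -0.27+0.03j, (0.78+0j)]]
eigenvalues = [(2.71+0.47j), (2.71-0.47j), (-5.55+0j)]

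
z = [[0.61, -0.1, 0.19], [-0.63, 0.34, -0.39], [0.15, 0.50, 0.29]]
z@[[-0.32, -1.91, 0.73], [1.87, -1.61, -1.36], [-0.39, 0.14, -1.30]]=[[-0.46,-0.98,0.33], [0.99,0.6,-0.42], [0.77,-1.05,-0.95]]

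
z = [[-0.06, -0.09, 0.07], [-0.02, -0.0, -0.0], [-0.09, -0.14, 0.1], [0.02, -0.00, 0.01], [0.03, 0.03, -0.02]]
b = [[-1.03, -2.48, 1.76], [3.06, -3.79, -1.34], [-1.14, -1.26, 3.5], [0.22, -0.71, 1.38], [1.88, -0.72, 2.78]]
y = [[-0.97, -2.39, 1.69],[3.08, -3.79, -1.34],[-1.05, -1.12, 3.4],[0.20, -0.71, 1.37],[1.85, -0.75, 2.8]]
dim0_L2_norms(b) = [3.91, 4.81, 5.17]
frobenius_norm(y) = 7.96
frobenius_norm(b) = 8.08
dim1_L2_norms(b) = [3.21, 5.05, 3.89, 1.57, 3.43]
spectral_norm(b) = 5.68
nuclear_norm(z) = 0.27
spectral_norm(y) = 5.58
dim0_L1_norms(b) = [7.33, 8.96, 10.76]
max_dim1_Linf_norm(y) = 3.79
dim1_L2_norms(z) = [0.13, 0.02, 0.19, 0.02, 0.05]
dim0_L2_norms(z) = [0.12, 0.17, 0.12]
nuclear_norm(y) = 13.16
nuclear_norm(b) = 13.38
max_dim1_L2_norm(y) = 5.06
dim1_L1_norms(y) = [5.05, 8.21, 5.57, 2.28, 5.4]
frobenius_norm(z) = 0.24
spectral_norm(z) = 0.24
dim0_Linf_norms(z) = [0.09, 0.14, 0.1]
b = z + y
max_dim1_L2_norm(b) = 5.05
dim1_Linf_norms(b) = [2.48, 3.79, 3.5, 1.38, 2.78]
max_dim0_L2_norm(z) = 0.17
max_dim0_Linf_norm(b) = 3.79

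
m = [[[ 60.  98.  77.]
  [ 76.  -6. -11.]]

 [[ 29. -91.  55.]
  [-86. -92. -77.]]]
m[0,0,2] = 77.0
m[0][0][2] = 77.0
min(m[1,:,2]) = -77.0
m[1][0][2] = 55.0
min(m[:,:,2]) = -77.0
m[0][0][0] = 60.0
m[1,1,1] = -92.0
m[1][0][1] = -91.0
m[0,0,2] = 77.0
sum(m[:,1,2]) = -88.0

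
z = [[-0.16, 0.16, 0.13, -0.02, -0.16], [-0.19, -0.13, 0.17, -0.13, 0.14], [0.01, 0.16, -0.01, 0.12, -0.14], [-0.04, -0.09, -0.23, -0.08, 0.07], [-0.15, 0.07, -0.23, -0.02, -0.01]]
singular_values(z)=[0.42, 0.39, 0.31, 0.06, 0.02]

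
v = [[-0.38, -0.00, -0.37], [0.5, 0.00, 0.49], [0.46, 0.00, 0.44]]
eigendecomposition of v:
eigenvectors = [[0.00+0.00j, -0.49-0.02j, (-0.49+0.02j)], [(1+0j), 0.67+0.00j, 0.67-0.00j], [0j, (0.55+0.08j), (0.55-0.08j)]]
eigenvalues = [0j, (0.03+0.05j), (0.03-0.05j)]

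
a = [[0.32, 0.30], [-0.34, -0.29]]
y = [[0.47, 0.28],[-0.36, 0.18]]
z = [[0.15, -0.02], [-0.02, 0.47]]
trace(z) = 0.62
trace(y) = 0.65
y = a + z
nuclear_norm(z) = 0.62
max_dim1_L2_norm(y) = 0.55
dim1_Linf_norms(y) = [0.47, 0.36]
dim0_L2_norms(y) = [0.59, 0.33]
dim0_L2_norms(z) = [0.15, 0.47]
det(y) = 0.19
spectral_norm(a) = 0.63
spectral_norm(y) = 0.61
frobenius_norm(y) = 0.68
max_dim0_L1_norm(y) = 0.83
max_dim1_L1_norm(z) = 0.49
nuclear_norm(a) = 0.64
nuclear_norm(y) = 0.91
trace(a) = 0.03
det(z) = 0.07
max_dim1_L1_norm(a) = 0.63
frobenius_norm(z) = 0.49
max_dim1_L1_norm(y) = 0.75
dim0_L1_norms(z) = [0.17, 0.49]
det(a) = 0.01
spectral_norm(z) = 0.47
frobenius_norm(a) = 0.63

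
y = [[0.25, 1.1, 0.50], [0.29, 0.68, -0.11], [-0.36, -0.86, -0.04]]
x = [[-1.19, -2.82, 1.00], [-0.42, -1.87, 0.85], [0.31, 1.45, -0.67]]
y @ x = [[-0.6,  -2.04,  0.85], [-0.66,  -2.25,  0.94], [0.78,  2.57,  -1.06]]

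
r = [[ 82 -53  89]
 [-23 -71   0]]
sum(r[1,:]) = -94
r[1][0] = -23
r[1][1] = -71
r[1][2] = 0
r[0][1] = -53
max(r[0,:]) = 89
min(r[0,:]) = -53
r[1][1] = -71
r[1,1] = -71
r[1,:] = [-23, -71, 0]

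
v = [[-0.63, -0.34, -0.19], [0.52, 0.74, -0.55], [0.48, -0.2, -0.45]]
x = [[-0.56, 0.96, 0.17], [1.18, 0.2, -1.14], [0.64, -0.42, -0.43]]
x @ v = [[0.93, 0.87, -0.5], [-1.19, -0.03, 0.18], [-0.83, -0.44, 0.30]]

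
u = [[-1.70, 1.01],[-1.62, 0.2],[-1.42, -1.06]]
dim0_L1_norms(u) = [4.74, 2.27]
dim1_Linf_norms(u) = [1.7, 1.62, 1.42]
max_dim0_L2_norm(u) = 2.74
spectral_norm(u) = 2.75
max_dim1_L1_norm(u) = 2.71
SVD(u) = [[-0.65,  0.57], [-0.59,  0.03], [-0.48,  -0.82]] @ diag([2.7538991811946176, 1.4596367013115348]) @ [[1.0, -0.10], [0.1, 1.0]]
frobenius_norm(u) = 3.12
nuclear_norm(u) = 4.21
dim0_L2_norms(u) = [2.74, 1.48]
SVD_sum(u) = [[-1.78,0.18],  [-1.62,0.16],  [-1.3,0.13]] + [[0.08,0.83],[0.00,0.04],[-0.12,-1.19]]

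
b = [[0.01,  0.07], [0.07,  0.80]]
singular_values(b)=[0.81, 0.0]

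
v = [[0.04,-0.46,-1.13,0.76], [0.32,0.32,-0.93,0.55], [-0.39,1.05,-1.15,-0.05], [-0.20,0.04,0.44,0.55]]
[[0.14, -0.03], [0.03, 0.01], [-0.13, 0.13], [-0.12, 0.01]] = v @ [[0.13, -0.08], [-0.19, 0.08], [-0.10, -0.01], [-0.08, 0.0]]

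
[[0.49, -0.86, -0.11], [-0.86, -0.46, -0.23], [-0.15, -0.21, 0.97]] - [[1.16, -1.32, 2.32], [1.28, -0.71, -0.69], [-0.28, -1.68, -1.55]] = [[-0.67, 0.46, -2.43], [-2.14, 0.25, 0.46], [0.13, 1.47, 2.52]]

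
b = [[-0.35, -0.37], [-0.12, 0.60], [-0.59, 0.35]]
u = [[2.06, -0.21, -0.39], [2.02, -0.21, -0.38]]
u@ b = [[-0.47,-1.02], [-0.46,-1.01]]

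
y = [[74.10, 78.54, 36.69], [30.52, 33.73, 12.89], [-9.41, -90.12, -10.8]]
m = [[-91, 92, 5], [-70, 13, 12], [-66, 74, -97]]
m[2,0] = -66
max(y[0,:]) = 78.54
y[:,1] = [78.54, 33.73, -90.12]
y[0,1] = 78.54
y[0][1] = 78.54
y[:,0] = [74.1, 30.52, -9.41]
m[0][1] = 92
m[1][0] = -70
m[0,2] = 5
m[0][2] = 5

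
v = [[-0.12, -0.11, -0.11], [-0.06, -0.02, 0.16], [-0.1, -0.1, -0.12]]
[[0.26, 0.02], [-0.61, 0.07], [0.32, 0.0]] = v @[[2.57, -1.45], [-2.07, 1.35], [-3.08, 0.08]]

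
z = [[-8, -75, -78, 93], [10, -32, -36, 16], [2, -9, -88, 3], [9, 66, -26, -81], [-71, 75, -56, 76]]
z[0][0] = -8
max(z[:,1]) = 75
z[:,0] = [-8, 10, 2, 9, -71]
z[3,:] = [9, 66, -26, -81]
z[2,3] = 3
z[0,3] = 93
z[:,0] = [-8, 10, 2, 9, -71]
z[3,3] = -81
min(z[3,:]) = -81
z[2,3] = 3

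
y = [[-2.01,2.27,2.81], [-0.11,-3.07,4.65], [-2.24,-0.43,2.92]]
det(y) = -28.11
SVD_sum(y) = [[-0.80, -0.65, 2.42], [-1.55, -1.26, 4.66], [-1.06, -0.86, 3.20]] + [[-1.61, 2.70, 0.19], [1.17, -1.96, -0.14], [-0.49, 0.82, 0.06]] + [[0.4,0.23,0.19], [0.26,0.15,0.13], [-0.69,-0.39,-0.33]]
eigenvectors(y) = [[-0.67+0.00j, (-0.67-0j), (0.64+0j)], [(-0.48-0.21j), (-0.48+0.21j), (-0.75+0j)], [(-0.31-0.43j), (-0.31+0.43j), (0.16+0j)]]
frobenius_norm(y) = 7.87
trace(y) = -2.16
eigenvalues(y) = [(0.91+2.5j), (0.91-2.5j), (-3.97+0j)]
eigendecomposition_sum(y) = [[-0.46+1.20j, 0.02+0.79j, (1.94-1.08j)], [-0.69+0.71j, (-0.23+0.56j), (1.7-0.17j)], [-0.98+0.26j, -0.50+0.38j, 1.59+0.74j]] + [[(-0.46-1.2j),0.02-0.79j,(1.94+1.08j)], [-0.69-0.71j,-0.23-0.56j,(1.7+0.17j)], [(-0.98-0.26j),(-0.5-0.38j),1.59-0.74j]] + [[(-1.09-0j), 2.23-0.00j, (-1.06+0j)],[1.28+0.00j, -2.62+0.00j, 1.25-0.00j],[(-0.27-0j), (0.56-0j), -0.27+0.00j]]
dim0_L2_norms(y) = [3.01, 3.84, 6.17]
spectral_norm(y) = 6.69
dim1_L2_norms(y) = [4.13, 5.57, 3.71]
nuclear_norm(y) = 11.74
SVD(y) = [[-0.39, 0.79, -0.48],[-0.76, -0.57, -0.31],[-0.52, 0.24, 0.82]] @ diag([6.68744106322611, 4.0069215352680665, 1.0489098321982884]) @ [[0.30,0.25,-0.92], [-0.51,0.86,0.06], [-0.80,-0.45,-0.39]]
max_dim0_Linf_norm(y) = 4.65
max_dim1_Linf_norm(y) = 4.65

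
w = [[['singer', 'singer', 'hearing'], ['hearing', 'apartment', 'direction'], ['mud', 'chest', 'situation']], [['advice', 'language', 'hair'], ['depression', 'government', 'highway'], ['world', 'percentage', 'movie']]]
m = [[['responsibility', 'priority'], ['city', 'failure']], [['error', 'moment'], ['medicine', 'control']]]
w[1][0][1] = 'language'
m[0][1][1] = 'failure'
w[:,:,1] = [['singer', 'apartment', 'chest'], ['language', 'government', 'percentage']]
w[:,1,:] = [['hearing', 'apartment', 'direction'], ['depression', 'government', 'highway']]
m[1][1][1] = 'control'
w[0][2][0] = 'mud'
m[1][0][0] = 'error'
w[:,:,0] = [['singer', 'hearing', 'mud'], ['advice', 'depression', 'world']]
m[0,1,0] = 'city'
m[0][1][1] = 'failure'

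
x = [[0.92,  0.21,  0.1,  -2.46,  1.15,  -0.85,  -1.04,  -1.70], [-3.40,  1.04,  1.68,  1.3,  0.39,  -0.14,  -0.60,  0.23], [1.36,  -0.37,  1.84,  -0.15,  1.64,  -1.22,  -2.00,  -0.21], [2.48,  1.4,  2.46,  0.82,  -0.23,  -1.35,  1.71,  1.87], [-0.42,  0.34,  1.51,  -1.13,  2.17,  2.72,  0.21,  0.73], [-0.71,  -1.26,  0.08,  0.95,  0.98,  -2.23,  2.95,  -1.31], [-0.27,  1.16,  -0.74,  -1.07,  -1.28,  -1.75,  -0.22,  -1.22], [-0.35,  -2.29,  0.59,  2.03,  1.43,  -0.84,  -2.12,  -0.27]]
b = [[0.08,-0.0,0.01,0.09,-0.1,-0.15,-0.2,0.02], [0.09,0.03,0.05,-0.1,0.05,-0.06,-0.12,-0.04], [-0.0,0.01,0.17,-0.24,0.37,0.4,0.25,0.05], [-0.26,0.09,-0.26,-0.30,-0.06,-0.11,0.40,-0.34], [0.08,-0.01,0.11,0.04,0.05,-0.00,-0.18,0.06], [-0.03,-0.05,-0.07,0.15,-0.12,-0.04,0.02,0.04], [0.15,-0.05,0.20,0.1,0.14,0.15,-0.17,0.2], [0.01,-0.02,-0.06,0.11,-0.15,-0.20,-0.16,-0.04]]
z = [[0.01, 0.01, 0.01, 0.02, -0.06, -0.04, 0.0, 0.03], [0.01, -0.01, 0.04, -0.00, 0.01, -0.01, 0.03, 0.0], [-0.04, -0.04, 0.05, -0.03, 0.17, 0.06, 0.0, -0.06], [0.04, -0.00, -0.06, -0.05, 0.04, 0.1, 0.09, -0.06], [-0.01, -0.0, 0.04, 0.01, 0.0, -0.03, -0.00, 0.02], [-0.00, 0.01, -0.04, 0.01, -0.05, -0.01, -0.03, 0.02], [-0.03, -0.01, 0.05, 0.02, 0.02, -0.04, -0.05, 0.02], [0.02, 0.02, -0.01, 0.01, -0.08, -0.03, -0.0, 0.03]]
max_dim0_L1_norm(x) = 11.1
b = z @ x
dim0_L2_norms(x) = [4.61, 3.39, 3.93, 3.99, 3.68, 4.49, 4.65, 3.21]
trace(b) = -0.22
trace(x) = 4.07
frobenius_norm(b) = 1.23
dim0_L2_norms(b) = [0.33, 0.12, 0.4, 0.46, 0.46, 0.51, 0.6, 0.41]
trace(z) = -0.03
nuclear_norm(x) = 27.56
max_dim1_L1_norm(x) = 12.32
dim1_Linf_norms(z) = [0.06, 0.04, 0.17, 0.1, 0.04, 0.05, 0.05, 0.08]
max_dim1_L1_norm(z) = 0.45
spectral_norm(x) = 5.35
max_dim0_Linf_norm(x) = 3.4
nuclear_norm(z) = 0.55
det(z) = -0.00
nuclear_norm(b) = 2.06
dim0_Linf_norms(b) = [0.26, 0.09, 0.26, 0.3, 0.37, 0.4, 0.4, 0.34]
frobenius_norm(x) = 11.39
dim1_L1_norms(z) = [0.18, 0.11, 0.45, 0.44, 0.11, 0.17, 0.24, 0.2]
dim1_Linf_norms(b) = [0.2, 0.12, 0.4, 0.4, 0.18, 0.15, 0.2, 0.2]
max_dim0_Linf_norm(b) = 0.4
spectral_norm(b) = 0.88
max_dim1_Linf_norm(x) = 3.4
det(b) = 0.00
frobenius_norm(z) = 0.33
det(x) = -0.01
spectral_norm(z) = 0.27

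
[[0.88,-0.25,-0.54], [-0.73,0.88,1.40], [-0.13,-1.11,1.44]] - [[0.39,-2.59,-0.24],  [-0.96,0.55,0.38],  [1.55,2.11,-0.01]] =[[0.49, 2.34, -0.3], [0.23, 0.33, 1.02], [-1.68, -3.22, 1.45]]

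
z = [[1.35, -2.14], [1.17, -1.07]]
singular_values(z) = [2.96, 0.36]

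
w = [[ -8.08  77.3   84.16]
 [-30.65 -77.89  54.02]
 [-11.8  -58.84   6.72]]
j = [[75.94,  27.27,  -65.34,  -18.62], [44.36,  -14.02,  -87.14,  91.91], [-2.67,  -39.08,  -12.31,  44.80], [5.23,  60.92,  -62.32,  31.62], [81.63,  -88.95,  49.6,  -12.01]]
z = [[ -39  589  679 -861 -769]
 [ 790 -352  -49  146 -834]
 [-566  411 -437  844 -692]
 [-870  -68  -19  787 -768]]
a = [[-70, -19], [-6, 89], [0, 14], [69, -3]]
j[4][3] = -12.01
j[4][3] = -12.01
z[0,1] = 589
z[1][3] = 146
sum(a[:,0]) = -7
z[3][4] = -768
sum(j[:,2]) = -177.51000000000002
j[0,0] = 75.94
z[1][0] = 790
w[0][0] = -8.08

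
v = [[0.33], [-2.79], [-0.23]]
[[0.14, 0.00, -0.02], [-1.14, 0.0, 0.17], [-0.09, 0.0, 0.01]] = v @ [[0.41, 0.00, -0.06]]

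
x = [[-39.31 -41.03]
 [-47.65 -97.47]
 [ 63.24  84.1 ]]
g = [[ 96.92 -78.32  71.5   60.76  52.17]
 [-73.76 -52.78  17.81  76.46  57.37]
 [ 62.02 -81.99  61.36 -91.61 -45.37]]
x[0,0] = -39.31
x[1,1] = -97.47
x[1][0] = -47.65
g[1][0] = -73.76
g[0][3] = 60.76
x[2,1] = 84.1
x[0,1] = -41.03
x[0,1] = -41.03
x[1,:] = [-47.65, -97.47]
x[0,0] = -39.31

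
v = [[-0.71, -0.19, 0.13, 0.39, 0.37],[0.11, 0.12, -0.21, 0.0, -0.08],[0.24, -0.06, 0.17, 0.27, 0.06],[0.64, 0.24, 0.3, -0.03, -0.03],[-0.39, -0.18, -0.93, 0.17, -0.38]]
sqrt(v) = [[(-0.8+0.04j), (0.13-0.1j), 1.36-0.10j, -0.09+0.12j, (1.04+0.04j)], [(0.1-0.03j), (0.28+0.09j), -0.32+0.08j, (0.13-0.1j), -0.07-0.04j], [(0.3-0.04j), -0.17+0.12j, 0.22+0.11j, (0.39-0.13j), 0.02-0.05j], [(1.15-0.02j), 0.04+0.06j, (-0.83+0.06j), 0.51-0.07j, -0.76-0.02j], [(-1.59+0.09j), (0.08-0.24j), (0.83-0.22j), -0.14+0.27j, 1.09+0.10j]]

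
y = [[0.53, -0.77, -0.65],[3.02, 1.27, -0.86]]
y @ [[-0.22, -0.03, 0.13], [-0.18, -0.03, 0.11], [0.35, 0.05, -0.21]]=[[-0.21, -0.03, 0.12], [-1.19, -0.17, 0.71]]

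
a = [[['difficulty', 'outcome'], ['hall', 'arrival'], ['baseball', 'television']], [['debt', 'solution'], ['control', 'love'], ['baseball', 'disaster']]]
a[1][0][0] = 'debt'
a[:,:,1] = [['outcome', 'arrival', 'television'], ['solution', 'love', 'disaster']]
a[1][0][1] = 'solution'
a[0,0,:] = ['difficulty', 'outcome']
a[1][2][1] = 'disaster'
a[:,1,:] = [['hall', 'arrival'], ['control', 'love']]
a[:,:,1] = [['outcome', 'arrival', 'television'], ['solution', 'love', 'disaster']]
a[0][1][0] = 'hall'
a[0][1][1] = 'arrival'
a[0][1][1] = 'arrival'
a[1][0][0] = 'debt'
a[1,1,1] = 'love'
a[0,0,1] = 'outcome'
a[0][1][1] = 'arrival'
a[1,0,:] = ['debt', 'solution']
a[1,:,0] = ['debt', 'control', 'baseball']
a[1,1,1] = 'love'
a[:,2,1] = ['television', 'disaster']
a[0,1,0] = 'hall'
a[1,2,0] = 'baseball'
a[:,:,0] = [['difficulty', 'hall', 'baseball'], ['debt', 'control', 'baseball']]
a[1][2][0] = 'baseball'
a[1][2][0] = 'baseball'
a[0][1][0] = 'hall'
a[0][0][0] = 'difficulty'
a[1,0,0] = 'debt'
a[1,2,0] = 'baseball'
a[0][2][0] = 'baseball'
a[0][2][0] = 'baseball'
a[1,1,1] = 'love'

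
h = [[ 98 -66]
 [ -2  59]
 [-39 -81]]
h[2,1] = -81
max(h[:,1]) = 59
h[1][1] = 59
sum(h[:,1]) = -88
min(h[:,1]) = -81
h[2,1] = -81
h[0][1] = -66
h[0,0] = 98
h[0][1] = -66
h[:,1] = [-66, 59, -81]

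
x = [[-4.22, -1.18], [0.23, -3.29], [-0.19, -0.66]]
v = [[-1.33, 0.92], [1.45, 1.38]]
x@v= [[3.9, -5.51], [-5.08, -4.33], [-0.7, -1.09]]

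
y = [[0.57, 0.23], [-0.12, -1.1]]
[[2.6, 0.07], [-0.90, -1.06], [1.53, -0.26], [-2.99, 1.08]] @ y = [[1.47, 0.52], [-0.39, 0.96], [0.9, 0.64], [-1.83, -1.88]]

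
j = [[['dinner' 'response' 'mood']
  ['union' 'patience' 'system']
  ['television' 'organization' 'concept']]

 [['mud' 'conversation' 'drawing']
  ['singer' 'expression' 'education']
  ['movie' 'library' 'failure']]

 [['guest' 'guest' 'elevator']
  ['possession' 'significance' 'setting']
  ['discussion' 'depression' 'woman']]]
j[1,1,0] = 'singer'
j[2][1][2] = 'setting'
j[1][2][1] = 'library'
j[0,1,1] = 'patience'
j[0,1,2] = 'system'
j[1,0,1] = 'conversation'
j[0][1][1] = 'patience'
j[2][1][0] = 'possession'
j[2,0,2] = 'elevator'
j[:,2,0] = ['television', 'movie', 'discussion']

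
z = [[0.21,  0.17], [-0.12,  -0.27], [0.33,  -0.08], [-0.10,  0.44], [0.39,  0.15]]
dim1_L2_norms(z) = [0.27, 0.3, 0.34, 0.45, 0.42]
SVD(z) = [[-0.44, -0.04], [0.44, -0.22], [-0.3, -0.55], [-0.37, 0.74], [-0.62, -0.31]] @ diag([0.6189992812617173, 0.5202306121303103]) @ [[-0.72, -0.69],  [-0.69, 0.72]]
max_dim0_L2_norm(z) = 0.57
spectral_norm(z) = 0.62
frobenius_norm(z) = 0.81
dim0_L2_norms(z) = [0.57, 0.57]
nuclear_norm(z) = 1.14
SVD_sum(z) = [[0.19, 0.19], [-0.20, -0.19], [0.13, 0.13], [0.17, 0.16], [0.28, 0.27]] + [[0.02, -0.02], [0.08, -0.08], [0.20, -0.21], [-0.27, 0.28], [0.11, -0.12]]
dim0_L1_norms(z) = [1.15, 1.11]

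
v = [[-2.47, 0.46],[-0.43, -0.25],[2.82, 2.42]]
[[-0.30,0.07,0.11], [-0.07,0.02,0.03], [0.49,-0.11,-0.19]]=v @ [[0.13,-0.03,-0.05], [0.05,-0.01,-0.02]]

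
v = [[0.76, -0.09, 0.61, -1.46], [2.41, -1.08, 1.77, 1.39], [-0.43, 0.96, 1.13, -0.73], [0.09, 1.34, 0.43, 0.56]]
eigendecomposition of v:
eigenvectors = [[-0.07+0.00j, -0.63+0.00j, -0.63-0.00j, (0.67+0j)], [(0.88+0j), -0.20+0.47j, (-0.2-0.47j), (-0.03+0j)], [(-0.31+0j), (0.06+0.14j), 0.06-0.14j, -0.61+0.00j], [(-0.34+0j), 0.29+0.49j, 0.29-0.49j, -0.43+0.00j]]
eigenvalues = [(-2.45+0j), (1.34+1.08j), (1.34-1.08j), (1.14+0j)]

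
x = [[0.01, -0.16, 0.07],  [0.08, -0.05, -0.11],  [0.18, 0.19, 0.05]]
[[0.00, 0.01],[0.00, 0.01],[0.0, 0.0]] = x @ [[0.04, 0.05],[-0.02, -0.03],[-0.0, -0.0]]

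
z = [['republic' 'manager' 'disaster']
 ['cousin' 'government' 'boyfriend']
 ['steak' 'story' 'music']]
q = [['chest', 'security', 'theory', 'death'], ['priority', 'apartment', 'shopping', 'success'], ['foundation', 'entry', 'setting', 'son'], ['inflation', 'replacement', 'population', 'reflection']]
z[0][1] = 'manager'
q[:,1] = ['security', 'apartment', 'entry', 'replacement']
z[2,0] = 'steak'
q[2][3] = 'son'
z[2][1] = 'story'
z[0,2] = 'disaster'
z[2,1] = 'story'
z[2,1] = 'story'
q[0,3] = 'death'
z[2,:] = ['steak', 'story', 'music']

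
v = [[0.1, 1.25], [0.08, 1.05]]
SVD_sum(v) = [[0.10, 1.25], [0.08, 1.05]] + [[0.00, -0.00], [-0.0, 0.0]]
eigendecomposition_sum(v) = [[0.00,-0.00], [-0.00,0.00]] + [[0.10, 1.25],[0.08, 1.05]]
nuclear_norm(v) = 1.64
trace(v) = 1.15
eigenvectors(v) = [[-1.00, -0.77], [0.08, -0.64]]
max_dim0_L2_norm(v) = 1.63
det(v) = 0.00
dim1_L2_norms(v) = [1.25, 1.05]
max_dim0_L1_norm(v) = 2.3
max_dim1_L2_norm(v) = 1.25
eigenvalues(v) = [0.0, 1.15]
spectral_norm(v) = 1.64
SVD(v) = [[-0.77, -0.64], [-0.64, 0.77]] @ diag([1.6374952447197675, 0.003053443981668286]) @ [[-0.08, -1.00], [-1.00, 0.08]]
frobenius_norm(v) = 1.64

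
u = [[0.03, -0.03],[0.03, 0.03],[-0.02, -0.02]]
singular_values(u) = [0.05, 0.04]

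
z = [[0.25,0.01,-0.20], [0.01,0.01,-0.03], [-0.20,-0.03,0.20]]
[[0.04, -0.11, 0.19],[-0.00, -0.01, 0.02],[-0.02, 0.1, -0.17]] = z @ [[0.32, -0.23, 0.38], [-0.11, -0.10, -0.32], [0.19, 0.26, -0.5]]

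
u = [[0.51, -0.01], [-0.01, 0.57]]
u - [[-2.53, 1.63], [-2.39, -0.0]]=[[3.04, -1.64], [2.38, 0.57]]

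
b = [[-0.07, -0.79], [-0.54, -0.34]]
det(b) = -0.40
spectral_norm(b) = 0.92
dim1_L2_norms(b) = [0.79, 0.64]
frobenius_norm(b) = 1.02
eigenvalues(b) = [0.46, -0.87]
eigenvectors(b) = [[0.83, 0.7], [-0.56, 0.71]]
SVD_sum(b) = [[-0.30, -0.69], [-0.21, -0.48]] + [[0.23, -0.10], [-0.33, 0.14]]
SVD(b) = [[-0.82, -0.57], [-0.57, 0.82]] @ diag([0.9186688056912539, 0.43846051754953475]) @ [[0.4, 0.92], [-0.92, 0.40]]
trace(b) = -0.41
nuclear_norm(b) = 1.36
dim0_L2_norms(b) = [0.54, 0.86]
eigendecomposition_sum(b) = [[0.28,-0.27], [-0.19,0.18]] + [[-0.35, -0.52],  [-0.35, -0.52]]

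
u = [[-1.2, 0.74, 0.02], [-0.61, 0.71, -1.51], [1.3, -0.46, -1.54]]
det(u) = -0.02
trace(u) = -2.03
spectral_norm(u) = 2.34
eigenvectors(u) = [[-0.49, -0.5, -0.3], [-0.86, -0.85, 0.39], [-0.15, -0.16, 0.87]]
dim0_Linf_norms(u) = [1.3, 0.74, 1.54]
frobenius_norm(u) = 3.07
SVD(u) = [[-0.40, -0.53, 0.75],  [0.25, -0.85, -0.47],  [0.88, -0.01, 0.47]] @ diag([2.342277447954984, 1.9827319261929952, 0.0032350666924454707]) @ [[0.63, -0.23, -0.74], [0.58, -0.5, 0.64], [0.52, 0.84, 0.19]]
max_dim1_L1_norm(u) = 3.3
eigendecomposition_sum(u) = [[-1.98,1.41,-1.32], [-3.47,2.48,-2.32], [-0.59,0.42,-0.4]] + [[1.29, -0.88, 0.84], [2.2, -1.5, 1.44], [0.42, -0.28, 0.27]] + [[-0.52,0.21,0.5],[0.66,-0.27,-0.63],[1.48,-0.60,-1.42]]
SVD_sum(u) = [[-0.59, 0.21, 0.7], [0.36, -0.13, -0.43], [1.31, -0.47, -1.53]] + [[-0.61,  0.53,  -0.68], [-0.97,  0.84,  -1.08], [-0.01,  0.01,  -0.01]] + [[0.00, 0.00, 0.0], [-0.00, -0.0, -0.0], [0.0, 0.0, 0.00]]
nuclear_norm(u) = 4.33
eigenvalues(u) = [0.1, 0.07, -2.2]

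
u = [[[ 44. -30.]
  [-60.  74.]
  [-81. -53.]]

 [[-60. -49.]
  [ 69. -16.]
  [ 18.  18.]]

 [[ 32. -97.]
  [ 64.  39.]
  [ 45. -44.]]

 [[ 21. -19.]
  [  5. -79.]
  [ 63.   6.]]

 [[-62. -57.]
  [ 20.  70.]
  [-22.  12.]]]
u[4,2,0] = -22.0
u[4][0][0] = -62.0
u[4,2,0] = -22.0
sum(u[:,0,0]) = -25.0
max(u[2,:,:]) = 64.0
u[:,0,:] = [[44.0, -30.0], [-60.0, -49.0], [32.0, -97.0], [21.0, -19.0], [-62.0, -57.0]]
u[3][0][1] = -19.0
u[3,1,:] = [5.0, -79.0]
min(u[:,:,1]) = -97.0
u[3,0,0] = 21.0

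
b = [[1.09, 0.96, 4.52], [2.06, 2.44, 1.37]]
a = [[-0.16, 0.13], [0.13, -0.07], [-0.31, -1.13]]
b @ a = [[-1.45, -5.03], [-0.44, -1.45]]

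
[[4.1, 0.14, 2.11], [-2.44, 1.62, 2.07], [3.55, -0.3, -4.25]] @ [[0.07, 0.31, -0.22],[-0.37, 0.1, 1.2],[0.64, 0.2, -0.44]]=[[1.59, 1.71, -1.66],  [0.55, -0.18, 1.57],  [-2.36, 0.22, 0.73]]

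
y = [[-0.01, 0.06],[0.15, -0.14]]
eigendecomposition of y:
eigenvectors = [[0.77, -0.32], [0.64, 0.95]]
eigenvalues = [0.04, -0.19]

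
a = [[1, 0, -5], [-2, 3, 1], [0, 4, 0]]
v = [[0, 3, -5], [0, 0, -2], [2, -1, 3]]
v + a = [[1, 3, -10], [-2, 3, -1], [2, 3, 3]]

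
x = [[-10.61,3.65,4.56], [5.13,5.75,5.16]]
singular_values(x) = [12.18, 9.19]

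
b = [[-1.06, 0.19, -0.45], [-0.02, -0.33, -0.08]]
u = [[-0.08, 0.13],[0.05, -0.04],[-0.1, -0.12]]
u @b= [[0.08, -0.06, 0.03],[-0.05, 0.02, -0.02],[0.11, 0.02, 0.05]]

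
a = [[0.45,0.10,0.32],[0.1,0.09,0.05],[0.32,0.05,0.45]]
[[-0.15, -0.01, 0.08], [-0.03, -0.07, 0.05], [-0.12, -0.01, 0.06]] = a @ [[-0.31, 0.26, 0.02], [0.04, -0.99, 0.50], [-0.06, -0.09, 0.07]]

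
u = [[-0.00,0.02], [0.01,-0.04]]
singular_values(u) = [0.05, 0.0]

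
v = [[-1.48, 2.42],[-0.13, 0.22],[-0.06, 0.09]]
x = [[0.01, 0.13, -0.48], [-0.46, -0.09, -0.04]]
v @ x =[[-1.13, -0.41, 0.61], [-0.10, -0.04, 0.05], [-0.04, -0.02, 0.03]]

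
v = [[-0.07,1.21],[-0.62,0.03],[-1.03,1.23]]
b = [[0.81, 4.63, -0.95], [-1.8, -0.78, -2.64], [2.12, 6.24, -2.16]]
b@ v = [[-1.95, -0.05], [3.33, -5.45], [-1.79, 0.10]]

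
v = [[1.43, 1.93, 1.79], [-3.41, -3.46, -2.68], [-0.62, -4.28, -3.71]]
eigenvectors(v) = [[-0.32, -0.38, 0.19], [0.46, 0.69, 0.55], [0.83, -0.61, -0.81]]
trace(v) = -5.74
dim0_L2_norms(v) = [3.75, 5.83, 4.91]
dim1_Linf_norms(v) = [1.93, 3.46, 4.28]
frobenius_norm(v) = 8.50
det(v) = 3.03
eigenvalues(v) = [-5.86, 0.78, -0.66]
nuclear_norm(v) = 10.58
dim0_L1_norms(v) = [5.46, 9.67, 8.18]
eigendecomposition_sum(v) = [[1.08, 2.01, 1.61], [-1.53, -2.85, -2.28], [-2.73, -5.10, -4.09]] + [[0.62, 0.08, 0.2], [-1.11, -0.15, -0.35], [0.97, 0.13, 0.31]] + [[-0.26, -0.16, -0.01], [-0.77, -0.47, -0.04], [1.14, 0.69, 0.06]]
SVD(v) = [[-0.36, 0.14, 0.92],  [0.65, -0.67, 0.36],  [0.67, 0.73, 0.15]] @ diag([8.20644171477378, 2.2020728653015147, 0.16759915848102816]) @ [[-0.38, -0.71, -0.59], [0.92, -0.25, -0.3], [0.07, -0.66, 0.75]]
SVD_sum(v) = [[1.14, 2.11, 1.77], [-2.06, -3.78, -3.17], [-2.1, -3.87, -3.24]] + [[0.28, -0.07, -0.09], [-1.36, 0.36, 0.45], [1.48, -0.40, -0.49]] + [[0.01, -0.10, 0.12], [0.0, -0.04, 0.04], [0.00, -0.02, 0.02]]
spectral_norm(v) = 8.21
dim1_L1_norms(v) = [5.15, 9.55, 8.61]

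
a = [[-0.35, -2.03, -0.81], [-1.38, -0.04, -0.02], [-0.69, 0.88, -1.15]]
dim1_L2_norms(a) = [2.21, 1.38, 1.6]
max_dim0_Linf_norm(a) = 2.03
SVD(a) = [[-0.97, -0.08, 0.21], [-0.12, -0.6, -0.79], [0.19, -0.79, 0.58]] @ diag([2.2566411642391944, 1.7953813074736833, 1.031056068618609]) @ [[0.17, 0.95, 0.25], [0.78, -0.28, 0.55], [0.60, 0.11, -0.79]]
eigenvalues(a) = [1.67, -1.9, -1.32]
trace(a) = -1.54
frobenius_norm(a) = 3.06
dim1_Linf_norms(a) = [2.03, 1.38, 1.15]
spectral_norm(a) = 2.26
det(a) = 4.18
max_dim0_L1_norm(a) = 2.95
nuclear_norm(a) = 5.08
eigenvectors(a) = [[-0.73, 0.80, -0.48], [0.58, 0.60, -0.51], [0.36, 0.04, 0.71]]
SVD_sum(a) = [[-0.37, -2.09, -0.56], [-0.05, -0.26, -0.07], [0.07, 0.41, 0.11]] + [[-0.12, 0.04, -0.08], [-0.85, 0.31, -0.60], [-1.12, 0.4, -0.79]] + [[0.13, 0.02, -0.17], [-0.49, -0.09, 0.65], [0.36, 0.06, -0.47]]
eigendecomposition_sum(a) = [[0.76, -1.01, -0.21], [-0.61, 0.81, 0.17], [-0.38, 0.5, 0.1]] + [[-1.28, -0.73, -1.41], [-0.95, -0.55, -1.05], [-0.06, -0.04, -0.07]] + [[0.17, -0.28, 0.81], [0.18, -0.3, 0.86], [-0.25, 0.42, -1.19]]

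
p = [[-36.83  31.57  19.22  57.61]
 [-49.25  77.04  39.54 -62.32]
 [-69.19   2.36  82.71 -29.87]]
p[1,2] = 39.54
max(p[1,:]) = 77.04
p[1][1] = 77.04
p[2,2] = 82.71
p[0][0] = -36.83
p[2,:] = [-69.19, 2.36, 82.71, -29.87]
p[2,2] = 82.71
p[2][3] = -29.87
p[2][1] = 2.36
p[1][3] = -62.32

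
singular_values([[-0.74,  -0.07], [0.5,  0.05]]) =[0.9, 0.0]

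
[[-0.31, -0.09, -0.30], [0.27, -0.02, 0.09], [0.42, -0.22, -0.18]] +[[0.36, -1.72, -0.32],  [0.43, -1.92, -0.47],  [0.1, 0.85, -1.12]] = [[0.05, -1.81, -0.62], [0.7, -1.94, -0.38], [0.52, 0.63, -1.3]]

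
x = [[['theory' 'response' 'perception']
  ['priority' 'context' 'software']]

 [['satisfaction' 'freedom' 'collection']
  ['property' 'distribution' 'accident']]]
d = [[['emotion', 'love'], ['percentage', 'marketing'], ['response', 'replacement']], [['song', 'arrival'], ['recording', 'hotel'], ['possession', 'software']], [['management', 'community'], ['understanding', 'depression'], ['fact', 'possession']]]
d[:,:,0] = [['emotion', 'percentage', 'response'], ['song', 'recording', 'possession'], ['management', 'understanding', 'fact']]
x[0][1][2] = 'software'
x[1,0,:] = ['satisfaction', 'freedom', 'collection']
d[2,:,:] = [['management', 'community'], ['understanding', 'depression'], ['fact', 'possession']]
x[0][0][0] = 'theory'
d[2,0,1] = 'community'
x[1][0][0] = 'satisfaction'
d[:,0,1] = ['love', 'arrival', 'community']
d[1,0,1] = 'arrival'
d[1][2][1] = 'software'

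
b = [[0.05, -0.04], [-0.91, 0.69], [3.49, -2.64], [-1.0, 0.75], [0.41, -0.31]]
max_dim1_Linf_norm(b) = 3.49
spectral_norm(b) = 4.72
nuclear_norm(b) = 4.73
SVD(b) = [[-0.01,0.32], [0.24,-0.28], [-0.93,0.17], [0.26,0.89], [-0.11,-0.0]] @ diag([4.72066413858888, 0.005485493679532313]) @ [[-0.80, 0.60], [-0.6, -0.80]]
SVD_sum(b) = [[0.05,-0.04], [-0.91,0.69], [3.49,-2.64], [-1.00,0.75], [0.41,-0.31]] + [[-0.0, -0.0],[0.00, 0.00],[-0.0, -0.0],[-0.0, -0.00],[0.0, 0.00]]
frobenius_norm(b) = 4.72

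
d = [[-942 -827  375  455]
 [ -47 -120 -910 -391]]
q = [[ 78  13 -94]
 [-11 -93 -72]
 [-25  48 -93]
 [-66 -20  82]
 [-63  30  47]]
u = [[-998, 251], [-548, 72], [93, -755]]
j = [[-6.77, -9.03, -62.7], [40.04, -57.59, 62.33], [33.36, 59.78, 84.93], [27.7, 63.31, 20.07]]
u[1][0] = -548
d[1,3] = -391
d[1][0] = -47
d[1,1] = -120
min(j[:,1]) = -57.59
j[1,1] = -57.59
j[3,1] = 63.31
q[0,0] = 78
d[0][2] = 375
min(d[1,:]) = -910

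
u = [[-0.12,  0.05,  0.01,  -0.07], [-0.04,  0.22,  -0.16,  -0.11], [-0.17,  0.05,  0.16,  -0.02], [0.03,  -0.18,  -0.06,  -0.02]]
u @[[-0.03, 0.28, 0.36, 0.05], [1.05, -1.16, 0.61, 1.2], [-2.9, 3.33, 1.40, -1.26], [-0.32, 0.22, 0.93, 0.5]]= [[0.05, -0.07, -0.06, 0.01], [0.73, -0.82, -0.21, 0.41], [-0.40, 0.42, 0.17, -0.16], [-0.01, 0.01, -0.2, -0.15]]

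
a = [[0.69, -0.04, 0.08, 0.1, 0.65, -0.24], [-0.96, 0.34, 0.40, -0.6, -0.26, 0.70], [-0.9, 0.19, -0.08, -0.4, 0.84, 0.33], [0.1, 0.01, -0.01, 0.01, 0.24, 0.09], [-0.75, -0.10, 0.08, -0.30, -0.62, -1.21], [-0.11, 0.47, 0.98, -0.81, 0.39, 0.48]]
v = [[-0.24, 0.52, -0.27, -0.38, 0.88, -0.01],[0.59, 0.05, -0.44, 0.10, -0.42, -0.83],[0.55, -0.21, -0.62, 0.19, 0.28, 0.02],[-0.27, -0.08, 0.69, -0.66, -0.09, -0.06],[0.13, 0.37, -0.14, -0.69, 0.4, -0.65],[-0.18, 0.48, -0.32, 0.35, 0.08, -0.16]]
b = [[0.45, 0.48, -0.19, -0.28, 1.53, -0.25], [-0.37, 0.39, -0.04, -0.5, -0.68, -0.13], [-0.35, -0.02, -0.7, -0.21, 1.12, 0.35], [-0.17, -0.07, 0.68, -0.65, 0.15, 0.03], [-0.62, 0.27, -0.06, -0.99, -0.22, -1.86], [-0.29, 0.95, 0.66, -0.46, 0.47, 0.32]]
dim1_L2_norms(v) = [1.15, 1.19, 0.92, 1.0, 1.11, 0.72]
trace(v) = -1.23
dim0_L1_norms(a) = [3.51, 1.15, 1.63, 2.22, 3.0, 3.05]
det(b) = 1.50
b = v + a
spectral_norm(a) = 2.13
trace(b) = -0.41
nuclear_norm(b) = 7.93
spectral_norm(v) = 1.52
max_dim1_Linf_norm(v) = 0.88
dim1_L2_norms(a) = [0.99, 1.45, 1.35, 0.28, 1.59, 1.49]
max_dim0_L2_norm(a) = 1.67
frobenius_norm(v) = 2.52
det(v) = 0.00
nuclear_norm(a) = 5.96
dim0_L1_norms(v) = [1.96, 1.71, 2.48, 2.37, 2.15, 1.73]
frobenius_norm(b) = 3.72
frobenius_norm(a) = 3.12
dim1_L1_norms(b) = [3.18, 2.11, 2.75, 1.75, 4.02, 3.15]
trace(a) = 0.82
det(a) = -0.00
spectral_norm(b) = 2.35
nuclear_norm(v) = 4.88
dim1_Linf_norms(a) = [0.69, 0.96, 0.9, 0.24, 1.21, 0.98]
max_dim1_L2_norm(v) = 1.19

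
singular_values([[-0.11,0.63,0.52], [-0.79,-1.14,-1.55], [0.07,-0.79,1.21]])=[2.27, 1.34, 0.39]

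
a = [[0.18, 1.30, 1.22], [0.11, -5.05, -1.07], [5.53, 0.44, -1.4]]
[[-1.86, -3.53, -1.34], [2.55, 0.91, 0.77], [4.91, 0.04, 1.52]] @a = [[-8.13, 14.82, 3.38], [4.82, -0.94, 1.06], [9.29, 6.85, 3.82]]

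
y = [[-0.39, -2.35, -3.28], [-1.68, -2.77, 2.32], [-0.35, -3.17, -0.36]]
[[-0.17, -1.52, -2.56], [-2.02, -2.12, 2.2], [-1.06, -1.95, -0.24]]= y@[[0.37,0.32,-0.22], [0.32,0.58,0.01], [-0.22,0.01,0.80]]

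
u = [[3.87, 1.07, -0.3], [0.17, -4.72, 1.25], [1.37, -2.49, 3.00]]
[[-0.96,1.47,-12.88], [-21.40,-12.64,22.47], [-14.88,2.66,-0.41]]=u @ [[-1.49, -0.34, -2.01],[4.29, 3.77, -5.93],[-0.72, 4.17, -4.14]]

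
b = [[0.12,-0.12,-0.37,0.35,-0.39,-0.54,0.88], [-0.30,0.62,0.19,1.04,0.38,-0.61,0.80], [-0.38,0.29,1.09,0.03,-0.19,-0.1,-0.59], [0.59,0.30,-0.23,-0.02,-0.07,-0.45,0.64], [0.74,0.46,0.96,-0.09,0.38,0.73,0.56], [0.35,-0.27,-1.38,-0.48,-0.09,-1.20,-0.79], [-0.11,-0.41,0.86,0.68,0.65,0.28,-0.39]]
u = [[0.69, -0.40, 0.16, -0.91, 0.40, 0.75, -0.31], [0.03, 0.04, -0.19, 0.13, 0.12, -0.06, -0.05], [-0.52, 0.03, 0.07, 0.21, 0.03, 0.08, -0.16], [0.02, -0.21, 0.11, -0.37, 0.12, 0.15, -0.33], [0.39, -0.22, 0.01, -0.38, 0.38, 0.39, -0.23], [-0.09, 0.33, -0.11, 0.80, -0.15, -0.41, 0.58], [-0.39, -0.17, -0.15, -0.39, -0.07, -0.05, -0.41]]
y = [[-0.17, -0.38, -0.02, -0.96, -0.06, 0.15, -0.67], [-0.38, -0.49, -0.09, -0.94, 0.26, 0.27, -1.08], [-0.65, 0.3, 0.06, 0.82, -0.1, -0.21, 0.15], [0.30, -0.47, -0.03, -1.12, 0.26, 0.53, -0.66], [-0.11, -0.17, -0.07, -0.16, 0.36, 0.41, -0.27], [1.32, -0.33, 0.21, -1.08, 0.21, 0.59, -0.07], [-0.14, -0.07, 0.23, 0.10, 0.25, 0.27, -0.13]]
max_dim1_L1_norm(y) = 3.81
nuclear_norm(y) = 5.76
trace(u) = -0.01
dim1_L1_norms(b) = [2.77, 3.94, 2.67, 2.3, 3.92, 4.56, 3.38]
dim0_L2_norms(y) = [1.57, 0.92, 0.34, 2.22, 0.62, 1.0, 1.47]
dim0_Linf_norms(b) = [0.74, 0.62, 1.38, 1.04, 0.65, 1.2, 0.88]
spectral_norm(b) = 2.75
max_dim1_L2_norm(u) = 1.52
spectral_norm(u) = 2.09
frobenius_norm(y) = 3.45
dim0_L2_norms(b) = [1.13, 1.01, 2.23, 1.38, 0.96, 1.71, 1.81]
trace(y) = -0.90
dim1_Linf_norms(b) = [0.88, 1.04, 1.09, 0.64, 0.96, 1.38, 0.86]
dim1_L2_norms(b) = [1.23, 1.66, 1.35, 1.05, 1.64, 2.1, 1.43]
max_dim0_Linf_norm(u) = 0.91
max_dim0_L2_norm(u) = 1.4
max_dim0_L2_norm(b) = 2.23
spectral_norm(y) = 2.95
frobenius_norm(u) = 2.37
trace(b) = 0.60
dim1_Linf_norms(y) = [0.96, 1.08, 0.82, 1.12, 0.41, 1.32, 0.27]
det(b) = -0.01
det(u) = -0.00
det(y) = 0.00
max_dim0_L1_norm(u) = 3.19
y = b @ u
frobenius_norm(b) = 4.04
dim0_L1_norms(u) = [2.13, 1.4, 0.8, 3.19, 1.27, 1.89, 2.07]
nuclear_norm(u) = 4.00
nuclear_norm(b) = 8.84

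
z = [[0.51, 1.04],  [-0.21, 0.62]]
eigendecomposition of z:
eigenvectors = [[(0.91+0j), (0.91-0j)], [(0.05+0.41j), (0.05-0.41j)]]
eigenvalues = [(0.56+0.46j), (0.56-0.46j)]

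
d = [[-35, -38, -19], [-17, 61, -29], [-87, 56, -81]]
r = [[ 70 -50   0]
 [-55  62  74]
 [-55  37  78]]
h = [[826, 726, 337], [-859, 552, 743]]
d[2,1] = 56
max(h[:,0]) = 826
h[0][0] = 826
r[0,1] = -50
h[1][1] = 552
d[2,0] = -87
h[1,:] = [-859, 552, 743]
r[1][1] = 62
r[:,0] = [70, -55, -55]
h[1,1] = 552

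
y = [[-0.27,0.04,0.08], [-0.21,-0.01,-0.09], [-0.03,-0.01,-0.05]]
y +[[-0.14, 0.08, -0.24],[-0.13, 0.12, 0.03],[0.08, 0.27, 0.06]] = [[-0.41,0.12,-0.16],  [-0.34,0.11,-0.06],  [0.05,0.26,0.01]]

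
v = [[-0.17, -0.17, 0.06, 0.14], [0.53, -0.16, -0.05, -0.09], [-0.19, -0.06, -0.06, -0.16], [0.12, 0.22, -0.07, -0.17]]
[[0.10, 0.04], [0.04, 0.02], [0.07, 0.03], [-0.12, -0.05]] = v@ [[-0.11, -0.05], [-0.54, -0.24], [-0.22, -0.1], [-0.0, -0.0]]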